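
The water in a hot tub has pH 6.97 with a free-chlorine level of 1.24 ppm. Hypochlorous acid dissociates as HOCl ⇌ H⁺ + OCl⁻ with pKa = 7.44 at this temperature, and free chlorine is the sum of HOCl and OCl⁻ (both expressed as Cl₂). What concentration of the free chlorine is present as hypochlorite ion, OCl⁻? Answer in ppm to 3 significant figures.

[OCl⁻]/[HOCl] = 10^(pH − pKa) = 10^(6.97 − 7.44) = 10^-0.47 = 0.3388.
Fraction as HOCl = 1 / (1 + 0.3388) = 0.7469.
OCl⁻ = (1 − 0.7469) × 1.24 ppm = 0.3138 ppm.

0.314 ppm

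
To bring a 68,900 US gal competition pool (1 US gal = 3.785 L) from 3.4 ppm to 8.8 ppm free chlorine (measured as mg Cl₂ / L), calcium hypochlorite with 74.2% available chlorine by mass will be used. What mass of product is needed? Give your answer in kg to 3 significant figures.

1.90 kg

Volume: 68,900 US gal × 3.785 L/gal = 260,786 L.
Chlorine deficit: 8.8 − 3.4 = 5.4 ppm = 5.4 mg/L as Cl₂.
Cl₂ equivalent needed: 5.4 mg/L × 260,786 L = 1,408,000 mg = 1408 g.
Product at 74.2% available chlorine: 1408 / 0.742 = 1898 g.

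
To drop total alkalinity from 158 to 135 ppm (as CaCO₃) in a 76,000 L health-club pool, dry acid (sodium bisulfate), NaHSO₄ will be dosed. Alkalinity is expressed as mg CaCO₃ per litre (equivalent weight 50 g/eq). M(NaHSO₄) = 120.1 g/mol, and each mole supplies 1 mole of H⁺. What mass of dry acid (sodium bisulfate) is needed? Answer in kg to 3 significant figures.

4.20 kg

Alkalinity to neutralize: (158 − 135) = 23 mg/L as CaCO₃ × 76,000 L = 1748 g as CaCO₃.
Equivalents of H⁺ required: 1748 ÷ 50 g/eq = 34.96 eq = 34.96 mol NaHSO₄.
Mass of NaHSO₄: 34.96 × 120.1 = 4199 g.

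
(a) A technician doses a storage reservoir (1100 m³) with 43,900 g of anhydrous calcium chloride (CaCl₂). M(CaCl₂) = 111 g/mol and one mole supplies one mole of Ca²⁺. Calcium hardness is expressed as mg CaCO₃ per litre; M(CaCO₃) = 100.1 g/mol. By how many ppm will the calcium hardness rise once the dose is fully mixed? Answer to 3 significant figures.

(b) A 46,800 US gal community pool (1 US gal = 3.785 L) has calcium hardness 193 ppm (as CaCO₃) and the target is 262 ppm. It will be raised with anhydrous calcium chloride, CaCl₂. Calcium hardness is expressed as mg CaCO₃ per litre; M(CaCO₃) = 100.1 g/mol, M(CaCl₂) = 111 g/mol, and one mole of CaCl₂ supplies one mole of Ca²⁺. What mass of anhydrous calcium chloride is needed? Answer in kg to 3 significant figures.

(a) 36.0 ppm; (b) 13.6 kg

(a) Volume: 1100 m³ = 1,100,000 L.
(a) Moles of Ca²⁺: 43,900 g ÷ 111 g/mol = 395.5 mol.
(a) As CaCO₃: 395.5 mol × 100.1 g/mol = 39,590 g.
(a) Rise: 39,590 g / 1,100,000 L × 1000 = 35.99 mg/L.

(b) Volume: 46,800 US gal × 3.785 L/gal = 177,138 L.
(b) Hardness to add: (262 − 193) = 69 mg/L as CaCO₃ × 177,138 L = 12,220 g as CaCO₃.
(b) Moles of Ca²⁺ (1 mol Ca²⁺ ≡ 1 mol CaCO₃): 12,220 / 100.1 g/mol = 122.1 mol.
(b) Mass of CaCl₂: 122.1 × 111 = 13,550 g.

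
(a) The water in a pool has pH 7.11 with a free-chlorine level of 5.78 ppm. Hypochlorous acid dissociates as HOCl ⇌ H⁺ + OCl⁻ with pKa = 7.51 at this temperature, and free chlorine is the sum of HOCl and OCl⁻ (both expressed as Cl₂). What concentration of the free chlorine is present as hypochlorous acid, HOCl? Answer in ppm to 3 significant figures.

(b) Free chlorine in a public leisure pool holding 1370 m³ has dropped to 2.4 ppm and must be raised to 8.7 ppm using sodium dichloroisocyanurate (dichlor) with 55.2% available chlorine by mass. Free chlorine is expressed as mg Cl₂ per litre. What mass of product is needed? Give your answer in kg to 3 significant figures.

(a) 4.13 ppm; (b) 15.6 kg

(a) [OCl⁻]/[HOCl] = 10^(pH − pKa) = 10^(7.11 − 7.51) = 10^-0.40 = 0.3981.
(a) Fraction as HOCl = 1 / (1 + 0.3981) = 0.7153.
(a) HOCl = 0.7153 × 5.78 ppm = 4.134 ppm.

(b) Volume: 1370 m³ = 1,370,000 L.
(b) Chlorine deficit: 8.7 − 2.4 = 6.3 ppm = 6.3 mg/L as Cl₂.
(b) Cl₂ equivalent needed: 6.3 mg/L × 1,370,000 L = 8,631,000 mg = 8631 g.
(b) Product at 55.2% available chlorine: 8631 / 0.552 = 15,640 g.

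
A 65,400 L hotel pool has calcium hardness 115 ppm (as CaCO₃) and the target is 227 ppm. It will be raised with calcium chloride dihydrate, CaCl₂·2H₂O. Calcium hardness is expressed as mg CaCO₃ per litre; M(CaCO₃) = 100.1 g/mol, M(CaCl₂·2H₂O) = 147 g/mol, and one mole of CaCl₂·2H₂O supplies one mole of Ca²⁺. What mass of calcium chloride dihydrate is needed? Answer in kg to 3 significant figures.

10.8 kg

Hardness to add: (227 − 115) = 112 mg/L as CaCO₃ × 65,400 L = 7325 g as CaCO₃.
Moles of Ca²⁺ (1 mol Ca²⁺ ≡ 1 mol CaCO₃): 7325 / 100.1 g/mol = 73.17 mol.
Mass of CaCl₂·2H₂O: 73.17 × 147 = 10,760 g.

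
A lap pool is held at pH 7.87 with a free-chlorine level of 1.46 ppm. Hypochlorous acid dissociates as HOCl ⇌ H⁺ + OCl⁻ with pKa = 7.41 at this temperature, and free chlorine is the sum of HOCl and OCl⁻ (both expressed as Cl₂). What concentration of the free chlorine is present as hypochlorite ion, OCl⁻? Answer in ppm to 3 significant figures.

1.08 ppm

[OCl⁻]/[HOCl] = 10^(pH − pKa) = 10^(7.87 − 7.41) = 10^0.46 = 2.884.
Fraction as HOCl = 1 / (1 + 2.884) = 0.2575.
OCl⁻ = (1 − 0.2575) × 1.46 ppm = 1.084 ppm.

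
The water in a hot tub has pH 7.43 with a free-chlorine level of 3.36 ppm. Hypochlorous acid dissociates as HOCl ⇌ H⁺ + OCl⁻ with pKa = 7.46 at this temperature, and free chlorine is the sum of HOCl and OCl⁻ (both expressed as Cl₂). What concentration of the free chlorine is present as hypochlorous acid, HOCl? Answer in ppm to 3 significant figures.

1.74 ppm

[OCl⁻]/[HOCl] = 10^(pH − pKa) = 10^(7.43 − 7.46) = 10^-0.03 = 0.9333.
Fraction as HOCl = 1 / (1 + 0.9333) = 0.5173.
HOCl = 0.5173 × 3.36 ppm = 1.738 ppm.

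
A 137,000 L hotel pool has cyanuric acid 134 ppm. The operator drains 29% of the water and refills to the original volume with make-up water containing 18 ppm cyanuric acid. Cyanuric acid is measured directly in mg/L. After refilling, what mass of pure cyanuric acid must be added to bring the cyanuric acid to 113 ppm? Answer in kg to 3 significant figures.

After draining 29% and refilling: 134 × 0.71 + 18 × 0.29 = 100.36 ppm.
Deficit to target: 113 − 100.36 = 12.64 mg/L.
Mass: 12.64 mg/L × 137,000 L = 1732 g cyanuric acid.

1.73 kg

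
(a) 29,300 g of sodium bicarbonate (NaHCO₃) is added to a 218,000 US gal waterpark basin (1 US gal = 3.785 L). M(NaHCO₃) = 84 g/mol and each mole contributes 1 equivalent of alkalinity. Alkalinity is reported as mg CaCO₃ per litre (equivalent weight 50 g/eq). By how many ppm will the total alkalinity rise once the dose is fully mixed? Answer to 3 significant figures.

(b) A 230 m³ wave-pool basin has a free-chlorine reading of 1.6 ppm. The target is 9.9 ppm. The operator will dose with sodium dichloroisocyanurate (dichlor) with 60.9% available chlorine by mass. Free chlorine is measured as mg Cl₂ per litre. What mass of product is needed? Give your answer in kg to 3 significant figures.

(a) Volume: 218,000 US gal × 3.785 L/gal = 825,130 L.
(a) Moles of NaHCO₃: 29,300 g ÷ 84 g/mol = 348.8 mol → 348.8 eq of alkalinity.
(a) As CaCO₃: 348.8 eq × 50 g/eq = 17,440 g.
(a) Rise: 17,440 g / 825,130 L × 1000 = 21.14 mg/L.

(b) Volume: 230 m³ = 230,000 L.
(b) Chlorine deficit: 9.9 − 1.6 = 8.3 ppm = 8.3 mg/L as Cl₂.
(b) Cl₂ equivalent needed: 8.3 mg/L × 230,000 L = 1,909,000 mg = 1909 g.
(b) Product at 60.9% available chlorine: 1909 / 0.609 = 3135 g.

(a) 21.1 ppm; (b) 3.13 kg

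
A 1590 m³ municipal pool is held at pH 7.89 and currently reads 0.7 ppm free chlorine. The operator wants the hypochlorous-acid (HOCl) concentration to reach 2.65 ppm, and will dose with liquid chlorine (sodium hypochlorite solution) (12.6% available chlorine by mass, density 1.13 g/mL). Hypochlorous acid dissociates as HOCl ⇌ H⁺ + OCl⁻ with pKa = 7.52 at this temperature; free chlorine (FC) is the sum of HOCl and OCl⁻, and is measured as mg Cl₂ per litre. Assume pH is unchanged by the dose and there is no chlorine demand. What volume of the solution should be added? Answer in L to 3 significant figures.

Volume: 1590 m³ = 1,590,000 L.
[OCl⁻]/[HOCl] = 10^(pH − pKa) = 10^(7.89 − 7.52) = 2.344; fraction as HOCl = 1/(1 + 2.344) = 0.299.
Free chlorine required for 2.65 ppm HOCl: 2.65 / 0.299 = 8.862 ppm.
FC to add: 8.862 − 0.7 = 8.162 mg/L as Cl₂.
Cl₂ equivalent: 8.162 mg/L × 1,590,000 L = 12,980 g.
Product at 12.6% available Cl: 12,980 / 0.126 = 103,000 g.
Volume: 103,000 g ÷ 1.13 g/mL = 91,150 mL.

91.1 L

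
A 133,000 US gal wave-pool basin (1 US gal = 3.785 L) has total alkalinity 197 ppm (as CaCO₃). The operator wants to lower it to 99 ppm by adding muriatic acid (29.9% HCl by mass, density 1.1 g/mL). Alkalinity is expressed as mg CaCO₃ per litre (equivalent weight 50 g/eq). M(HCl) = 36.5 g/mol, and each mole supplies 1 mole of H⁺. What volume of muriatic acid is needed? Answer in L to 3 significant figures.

109 L

Volume: 133,000 US gal × 3.785 L/gal = 503,405 L.
Alkalinity to neutralize: (197 − 99) = 98 mg/L as CaCO₃ × 503,405 L = 49,330 g as CaCO₃.
Equivalents of H⁺ required: 49,330 ÷ 50 g/eq = 986.7 eq = 986.7 mol HCl.
Mass of HCl: 986.7 × 36.5 = 36,010 g.
Mass of 29.9% solution: 36,010 / 0.299 = 120,400 g.
Volume: 120,400 g ÷ 1.1 g/mL = 109,500 mL.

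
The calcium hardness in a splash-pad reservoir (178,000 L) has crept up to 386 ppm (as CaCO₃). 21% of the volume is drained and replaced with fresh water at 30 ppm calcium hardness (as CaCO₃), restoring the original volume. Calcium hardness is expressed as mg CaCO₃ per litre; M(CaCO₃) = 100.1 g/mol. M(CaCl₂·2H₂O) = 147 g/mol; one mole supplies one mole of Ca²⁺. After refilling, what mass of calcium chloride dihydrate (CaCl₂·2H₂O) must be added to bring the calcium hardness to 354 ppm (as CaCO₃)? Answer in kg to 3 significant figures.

11.2 kg

After draining 21% and refilling: 386 × 0.79 + 30 × 0.21 = 311.24 ppm.
Deficit to target: 354 − 311.24 = 42.76 mg/L.
As CaCO₃: 42.76 mg/L × 178,000 L = 7611 g; ÷ 100.1 = 76.04 mol Ca²⁺.
Mass: 76.04 × 147 = 11,180 g.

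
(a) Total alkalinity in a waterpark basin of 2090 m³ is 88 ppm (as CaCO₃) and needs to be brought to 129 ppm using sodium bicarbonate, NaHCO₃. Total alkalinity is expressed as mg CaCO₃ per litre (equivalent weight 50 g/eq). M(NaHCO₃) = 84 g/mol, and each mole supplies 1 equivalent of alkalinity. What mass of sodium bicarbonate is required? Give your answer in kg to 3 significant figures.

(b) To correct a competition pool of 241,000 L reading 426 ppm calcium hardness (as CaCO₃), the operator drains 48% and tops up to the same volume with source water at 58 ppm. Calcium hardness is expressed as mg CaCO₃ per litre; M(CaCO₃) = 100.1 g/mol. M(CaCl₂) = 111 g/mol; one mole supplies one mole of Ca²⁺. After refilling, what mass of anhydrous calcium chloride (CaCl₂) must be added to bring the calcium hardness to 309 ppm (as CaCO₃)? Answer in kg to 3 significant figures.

(a) Volume: 2090 m³ = 2,090,000 L.
(a) Alkalinity to add: (129 − 88) = 41 mg/L as CaCO₃ × 2,090,000 L = 85,690 g as CaCO₃.
(a) Equivalents: 85,690 g ÷ 50 g/eq = 1714 eq.
(a) NaHCO₃ supplies 1 eq per mole → 1714 mol.
(a) Mass: 1714 mol × 84 g/mol = 144,000 g.

(b) After draining 48% and refilling: 426 × 0.52 + 58 × 0.48 = 249.36 ppm.
(b) Deficit to target: 309 − 249.36 = 59.64 mg/L.
(b) As CaCO₃: 59.64 mg/L × 241,000 L = 14,370 g; ÷ 100.1 = 143.6 mol Ca²⁺.
(b) Mass: 143.6 × 111 = 15,940 g.

(a) 144 kg; (b) 15.9 kg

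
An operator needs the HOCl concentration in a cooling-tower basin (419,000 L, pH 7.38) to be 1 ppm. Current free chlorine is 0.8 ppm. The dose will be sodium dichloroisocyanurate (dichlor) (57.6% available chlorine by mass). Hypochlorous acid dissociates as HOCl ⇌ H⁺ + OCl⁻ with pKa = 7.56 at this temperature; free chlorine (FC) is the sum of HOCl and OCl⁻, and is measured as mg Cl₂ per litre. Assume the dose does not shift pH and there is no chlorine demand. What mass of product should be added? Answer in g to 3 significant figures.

626 g

[OCl⁻]/[HOCl] = 10^(pH − pKa) = 10^(7.38 − 7.56) = 0.6607; fraction as HOCl = 1/(1 + 0.6607) = 0.6022.
Free chlorine required for 1 ppm HOCl: 1 / 0.6022 = 1.661 ppm.
FC to add: 1.661 − 0.8 = 0.8607 mg/L as Cl₂.
Cl₂ equivalent: 0.8607 mg/L × 419,000 L = 360.6 g.
Product at 57.6% available Cl: 360.6 / 0.576 = 626.1 g.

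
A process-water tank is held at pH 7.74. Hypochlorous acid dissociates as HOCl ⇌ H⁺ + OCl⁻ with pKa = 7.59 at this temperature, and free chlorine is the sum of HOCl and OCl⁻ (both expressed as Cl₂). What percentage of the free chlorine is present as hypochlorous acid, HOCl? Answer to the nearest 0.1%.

41.5%

[OCl⁻]/[HOCl] = 10^(pH − pKa) = 10^(7.74 − 7.59) = 10^0.15 = 1.413.
Fraction as HOCl = 1 / (1 + 1.413) = 0.4145.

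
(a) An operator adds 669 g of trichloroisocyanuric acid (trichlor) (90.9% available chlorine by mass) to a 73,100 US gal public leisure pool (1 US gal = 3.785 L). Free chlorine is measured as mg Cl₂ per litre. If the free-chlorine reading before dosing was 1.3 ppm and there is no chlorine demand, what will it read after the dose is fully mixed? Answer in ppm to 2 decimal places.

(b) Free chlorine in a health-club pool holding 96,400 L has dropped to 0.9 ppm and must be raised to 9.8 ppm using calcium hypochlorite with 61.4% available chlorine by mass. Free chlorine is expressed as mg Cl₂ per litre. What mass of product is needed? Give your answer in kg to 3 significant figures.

(a) 3.50 ppm; (b) 1.40 kg

(a) Volume: 73,100 US gal × 3.785 L/gal = 276,684 L.
(a) Available chlorine delivered: 669 g × 0.909 = 608.1 g as Cl₂.
(a) Concentration rise: 608.1 g / 276,684 L = 2.198 mg/L = 2.20 ppm.
(a) Final FC: 1.3 + 2.20 = 3.50 ppm.

(b) Chlorine deficit: 9.8 − 0.9 = 8.9 ppm = 8.9 mg/L as Cl₂.
(b) Cl₂ equivalent needed: 8.9 mg/L × 96,400 L = 858,000 mg = 858 g.
(b) Product at 61.4% available chlorine: 858 / 0.614 = 1397 g.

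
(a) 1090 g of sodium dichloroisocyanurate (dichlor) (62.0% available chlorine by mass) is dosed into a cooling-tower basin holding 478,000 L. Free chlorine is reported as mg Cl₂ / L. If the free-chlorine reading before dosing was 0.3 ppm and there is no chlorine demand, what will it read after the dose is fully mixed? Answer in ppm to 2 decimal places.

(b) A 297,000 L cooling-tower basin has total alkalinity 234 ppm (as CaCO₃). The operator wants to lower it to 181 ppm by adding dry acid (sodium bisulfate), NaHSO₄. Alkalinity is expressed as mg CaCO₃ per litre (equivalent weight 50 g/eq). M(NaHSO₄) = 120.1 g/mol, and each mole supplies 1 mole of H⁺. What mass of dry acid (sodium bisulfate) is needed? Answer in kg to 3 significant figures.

(a) Available chlorine delivered: 1090 g × 0.62 = 675.8 g as Cl₂.
(a) Concentration rise: 675.8 g / 478,000 L = 1.414 mg/L = 1.41 ppm.
(a) Final FC: 0.3 + 1.41 = 1.71 ppm.

(b) Alkalinity to neutralize: (234 − 181) = 53 mg/L as CaCO₃ × 297,000 L = 15,740 g as CaCO₃.
(b) Equivalents of H⁺ required: 15,740 ÷ 50 g/eq = 314.8 eq = 314.8 mol NaHSO₄.
(b) Mass of NaHSO₄: 314.8 × 120.1 = 37,810 g.

(a) 1.71 ppm; (b) 37.8 kg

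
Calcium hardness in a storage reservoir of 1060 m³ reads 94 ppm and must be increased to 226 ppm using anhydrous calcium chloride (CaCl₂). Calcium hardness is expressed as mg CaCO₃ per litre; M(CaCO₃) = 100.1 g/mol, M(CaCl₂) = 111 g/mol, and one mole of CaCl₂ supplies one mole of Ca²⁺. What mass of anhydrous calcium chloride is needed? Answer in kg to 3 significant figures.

155 kg

Volume: 1060 m³ = 1,060,000 L.
Hardness to add: (226 − 94) = 132 mg/L as CaCO₃ × 1,060,000 L = 139,900 g as CaCO₃.
Moles of Ca²⁺ (1 mol Ca²⁺ ≡ 1 mol CaCO₃): 139,900 / 100.1 g/mol = 1398 mol.
Mass of CaCl₂: 1398 × 111 = 155,200 g.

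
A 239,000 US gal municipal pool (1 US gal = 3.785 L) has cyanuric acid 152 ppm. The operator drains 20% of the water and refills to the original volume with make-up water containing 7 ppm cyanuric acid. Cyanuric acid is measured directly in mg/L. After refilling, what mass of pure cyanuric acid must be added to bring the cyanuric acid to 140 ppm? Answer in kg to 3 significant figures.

Volume: 239,000 US gal × 3.785 L/gal = 904,615 L.
After draining 20% and refilling: 152 × 0.80 + 7 × 0.20 = 123 ppm.
Deficit to target: 140 − 123 = 17 mg/L.
Mass: 17 mg/L × 904,615 L = 15,380 g cyanuric acid.

15.4 kg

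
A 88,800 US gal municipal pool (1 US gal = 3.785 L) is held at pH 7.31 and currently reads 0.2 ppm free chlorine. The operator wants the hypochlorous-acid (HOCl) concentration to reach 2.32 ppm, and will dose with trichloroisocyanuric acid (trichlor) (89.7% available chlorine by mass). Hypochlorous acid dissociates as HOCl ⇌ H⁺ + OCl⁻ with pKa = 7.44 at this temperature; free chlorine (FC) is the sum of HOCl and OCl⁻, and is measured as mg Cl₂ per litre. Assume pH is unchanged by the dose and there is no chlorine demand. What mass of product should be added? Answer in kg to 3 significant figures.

1.44 kg

Volume: 88,800 US gal × 3.785 L/gal = 336,108 L.
[OCl⁻]/[HOCl] = 10^(pH − pKa) = 10^(7.31 − 7.44) = 0.7413; fraction as HOCl = 1/(1 + 0.7413) = 0.5743.
Free chlorine required for 2.32 ppm HOCl: 2.32 / 0.5743 = 4.04 ppm.
FC to add: 4.04 − 0.2 = 3.84 mg/L as Cl₂.
Cl₂ equivalent: 3.84 mg/L × 336,108 L = 1291 g.
Product at 89.7% available Cl: 1291 / 0.897 = 1439 g.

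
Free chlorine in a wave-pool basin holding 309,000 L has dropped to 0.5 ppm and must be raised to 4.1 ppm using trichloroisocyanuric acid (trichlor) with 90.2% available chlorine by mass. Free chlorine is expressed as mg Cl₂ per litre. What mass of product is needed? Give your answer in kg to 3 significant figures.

Chlorine deficit: 4.1 − 0.5 = 3.6 ppm = 3.6 mg/L as Cl₂.
Cl₂ equivalent needed: 3.6 mg/L × 309,000 L = 1,112,000 mg = 1112 g.
Product at 90.2% available chlorine: 1112 / 0.902 = 1233 g.

1.23 kg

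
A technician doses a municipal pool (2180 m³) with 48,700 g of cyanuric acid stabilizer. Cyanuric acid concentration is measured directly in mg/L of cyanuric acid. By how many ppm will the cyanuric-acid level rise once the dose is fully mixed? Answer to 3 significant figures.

22.3 ppm

Volume: 2180 m³ = 2,180,000 L.
Rise: 48,700 g / 2,180,000 L × 1000 = 22.34 mg/L.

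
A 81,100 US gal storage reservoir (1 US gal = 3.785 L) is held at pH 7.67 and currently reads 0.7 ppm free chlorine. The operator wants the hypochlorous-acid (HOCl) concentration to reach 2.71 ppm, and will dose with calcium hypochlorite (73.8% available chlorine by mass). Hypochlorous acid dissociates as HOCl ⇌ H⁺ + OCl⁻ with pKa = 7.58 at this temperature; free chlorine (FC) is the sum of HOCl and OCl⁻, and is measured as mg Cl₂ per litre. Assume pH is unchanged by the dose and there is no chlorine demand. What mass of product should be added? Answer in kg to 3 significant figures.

2.22 kg

Volume: 81,100 US gal × 3.785 L/gal = 306,964 L.
[OCl⁻]/[HOCl] = 10^(pH − pKa) = 10^(7.67 − 7.58) = 1.23; fraction as HOCl = 1/(1 + 1.23) = 0.4484.
Free chlorine required for 2.71 ppm HOCl: 2.71 / 0.4484 = 6.044 ppm.
FC to add: 6.044 − 0.7 = 5.344 mg/L as Cl₂.
Cl₂ equivalent: 5.344 mg/L × 306,964 L = 1640 g.
Product at 73.8% available Cl: 1640 / 0.738 = 2223 g.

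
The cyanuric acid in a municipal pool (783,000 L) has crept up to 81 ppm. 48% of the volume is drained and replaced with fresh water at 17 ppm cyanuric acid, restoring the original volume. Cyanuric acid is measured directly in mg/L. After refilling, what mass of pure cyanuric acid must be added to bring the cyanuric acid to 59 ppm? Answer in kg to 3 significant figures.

6.83 kg

After draining 48% and refilling: 81 × 0.52 + 17 × 0.48 = 50.28 ppm.
Deficit to target: 59 − 50.28 = 8.72 mg/L.
Mass: 8.72 mg/L × 783,000 L = 6828 g cyanuric acid.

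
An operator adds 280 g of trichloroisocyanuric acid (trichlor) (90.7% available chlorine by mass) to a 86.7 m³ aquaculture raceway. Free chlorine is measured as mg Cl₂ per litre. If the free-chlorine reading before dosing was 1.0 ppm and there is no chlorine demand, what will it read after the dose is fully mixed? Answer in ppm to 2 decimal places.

Volume: 86.7 m³ = 86,700 L.
Available chlorine delivered: 280 g × 0.907 = 254 g as Cl₂.
Concentration rise: 254 g / 86,700 L = 2.929 mg/L = 2.93 ppm.
Final FC: 1.0 + 2.93 = 3.93 ppm.

3.93 ppm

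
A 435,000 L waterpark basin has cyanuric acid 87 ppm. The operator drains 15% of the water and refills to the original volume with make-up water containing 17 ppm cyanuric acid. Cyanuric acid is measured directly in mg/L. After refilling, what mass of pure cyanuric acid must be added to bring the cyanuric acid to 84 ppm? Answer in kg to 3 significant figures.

3.26 kg

After draining 15% and refilling: 87 × 0.85 + 17 × 0.15 = 76.5 ppm.
Deficit to target: 84 − 76.5 = 7.5 mg/L.
Mass: 7.5 mg/L × 435,000 L = 3262 g cyanuric acid.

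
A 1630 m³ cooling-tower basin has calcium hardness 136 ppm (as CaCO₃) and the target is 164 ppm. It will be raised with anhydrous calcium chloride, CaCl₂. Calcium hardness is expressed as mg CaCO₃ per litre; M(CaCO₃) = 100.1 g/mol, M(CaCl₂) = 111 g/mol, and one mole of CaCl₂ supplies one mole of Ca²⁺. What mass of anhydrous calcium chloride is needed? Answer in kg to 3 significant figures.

Volume: 1630 m³ = 1,630,000 L.
Hardness to add: (164 − 136) = 28 mg/L as CaCO₃ × 1,630,000 L = 45,640 g as CaCO₃.
Moles of Ca²⁺ (1 mol Ca²⁺ ≡ 1 mol CaCO₃): 45,640 / 100.1 g/mol = 455.9 mol.
Mass of CaCl₂: 455.9 × 111 = 50,610 g.

50.6 kg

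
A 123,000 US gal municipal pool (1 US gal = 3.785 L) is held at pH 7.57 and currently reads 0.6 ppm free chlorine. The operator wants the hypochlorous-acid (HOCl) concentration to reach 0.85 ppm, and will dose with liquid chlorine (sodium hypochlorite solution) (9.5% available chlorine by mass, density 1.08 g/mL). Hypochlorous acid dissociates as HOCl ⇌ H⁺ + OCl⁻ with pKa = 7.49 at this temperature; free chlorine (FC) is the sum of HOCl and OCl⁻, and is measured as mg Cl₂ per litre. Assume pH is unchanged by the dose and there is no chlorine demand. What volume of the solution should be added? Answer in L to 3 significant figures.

5.77 L

Volume: 123,000 US gal × 3.785 L/gal = 465,555 L.
[OCl⁻]/[HOCl] = 10^(pH − pKa) = 10^(7.57 − 7.49) = 1.202; fraction as HOCl = 1/(1 + 1.202) = 0.4541.
Free chlorine required for 0.85 ppm HOCl: 0.85 / 0.4541 = 1.872 ppm.
FC to add: 1.872 − 0.6 = 1.272 mg/L as Cl₂.
Cl₂ equivalent: 1.272 mg/L × 465,555 L = 592.2 g.
Product at 9.5% available Cl: 592.2 / 0.095 = 6233 g.
Volume: 6233 g ÷ 1.08 g/mL = 5771 mL.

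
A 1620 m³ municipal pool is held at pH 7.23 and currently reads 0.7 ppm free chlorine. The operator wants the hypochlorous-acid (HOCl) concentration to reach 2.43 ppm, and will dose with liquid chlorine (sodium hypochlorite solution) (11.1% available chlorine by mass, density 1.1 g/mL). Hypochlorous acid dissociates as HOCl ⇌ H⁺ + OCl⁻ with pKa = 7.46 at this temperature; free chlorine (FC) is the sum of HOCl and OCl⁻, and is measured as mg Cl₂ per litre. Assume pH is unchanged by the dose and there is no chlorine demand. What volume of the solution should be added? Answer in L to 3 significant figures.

41.9 L

Volume: 1620 m³ = 1,620,000 L.
[OCl⁻]/[HOCl] = 10^(pH − pKa) = 10^(7.23 − 7.46) = 0.5888; fraction as HOCl = 1/(1 + 0.5888) = 0.6294.
Free chlorine required for 2.43 ppm HOCl: 2.43 / 0.6294 = 3.861 ppm.
FC to add: 3.861 − 0.7 = 3.161 mg/L as Cl₂.
Cl₂ equivalent: 3.161 mg/L × 1,620,000 L = 5121 g.
Product at 11.1% available Cl: 5121 / 0.111 = 46,130 g.
Volume: 46,130 g ÷ 1.1 g/mL = 41,940 mL.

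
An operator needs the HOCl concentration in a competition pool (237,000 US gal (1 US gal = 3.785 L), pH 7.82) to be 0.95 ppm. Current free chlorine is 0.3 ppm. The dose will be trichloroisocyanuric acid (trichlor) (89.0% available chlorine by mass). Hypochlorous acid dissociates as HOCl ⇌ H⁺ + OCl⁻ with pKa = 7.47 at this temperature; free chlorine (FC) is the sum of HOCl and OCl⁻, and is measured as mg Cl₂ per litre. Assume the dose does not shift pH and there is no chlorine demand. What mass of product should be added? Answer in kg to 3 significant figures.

2.80 kg

Volume: 237,000 US gal × 3.785 L/gal = 897,045 L.
[OCl⁻]/[HOCl] = 10^(pH − pKa) = 10^(7.82 − 7.47) = 2.239; fraction as HOCl = 1/(1 + 2.239) = 0.3088.
Free chlorine required for 0.95 ppm HOCl: 0.95 / 0.3088 = 3.077 ppm.
FC to add: 3.077 − 0.3 = 2.777 mg/L as Cl₂.
Cl₂ equivalent: 2.777 mg/L × 897,045 L = 2491 g.
Product at 89.0% available Cl: 2491 / 0.89 = 2799 g.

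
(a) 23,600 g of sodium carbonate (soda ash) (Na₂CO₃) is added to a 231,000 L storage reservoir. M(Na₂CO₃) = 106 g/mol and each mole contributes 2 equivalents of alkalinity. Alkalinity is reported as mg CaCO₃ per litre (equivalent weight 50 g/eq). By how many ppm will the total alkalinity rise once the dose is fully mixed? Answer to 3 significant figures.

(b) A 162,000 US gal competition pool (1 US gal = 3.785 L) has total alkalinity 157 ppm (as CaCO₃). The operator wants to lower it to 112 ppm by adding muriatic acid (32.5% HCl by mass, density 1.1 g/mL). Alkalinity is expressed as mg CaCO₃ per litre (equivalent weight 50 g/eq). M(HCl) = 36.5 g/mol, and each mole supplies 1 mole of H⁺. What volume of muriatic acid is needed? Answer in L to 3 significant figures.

(a) Moles of Na₂CO₃: 23,600 g ÷ 106 g/mol = 222.6 mol → 445.3 eq of alkalinity.
(a) As CaCO₃: 445.3 eq × 50 g/eq = 22,260 g.
(a) Rise: 22,260 g / 231,000 L × 1000 = 96.38 mg/L.

(b) Volume: 162,000 US gal × 3.785 L/gal = 613,170 L.
(b) Alkalinity to neutralize: (157 − 112) = 45 mg/L as CaCO₃ × 613,170 L = 27,590 g as CaCO₃.
(b) Equivalents of H⁺ required: 27,590 ÷ 50 g/eq = 551.9 eq = 551.9 mol HCl.
(b) Mass of HCl: 551.9 × 36.5 = 20,140 g.
(b) Mass of 32.5% solution: 20,140 / 0.325 = 61,980 g.
(b) Volume: 61,980 g ÷ 1.1 g/mL = 56,340 mL.

(a) 96.4 ppm; (b) 56.3 L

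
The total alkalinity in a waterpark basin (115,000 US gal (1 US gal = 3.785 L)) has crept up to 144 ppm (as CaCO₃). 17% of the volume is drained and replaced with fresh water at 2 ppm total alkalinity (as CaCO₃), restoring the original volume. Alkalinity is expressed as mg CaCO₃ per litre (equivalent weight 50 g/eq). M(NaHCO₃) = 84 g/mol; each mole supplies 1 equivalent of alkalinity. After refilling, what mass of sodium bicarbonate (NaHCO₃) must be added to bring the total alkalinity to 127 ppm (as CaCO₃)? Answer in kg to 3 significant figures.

Volume: 115,000 US gal × 3.785 L/gal = 435,275 L.
After draining 17% and refilling: 144 × 0.83 + 2 × 0.17 = 119.86 ppm.
Deficit to target: 127 − 119.86 = 7.14 mg/L.
As CaCO₃: 7.14 mg/L × 435,275 L = 3108 g; ÷ 50 g/eq ÷ 1 = 62.16 mol NaHCO₃.
Mass: 62.16 × 84 = 5221 g.

5.22 kg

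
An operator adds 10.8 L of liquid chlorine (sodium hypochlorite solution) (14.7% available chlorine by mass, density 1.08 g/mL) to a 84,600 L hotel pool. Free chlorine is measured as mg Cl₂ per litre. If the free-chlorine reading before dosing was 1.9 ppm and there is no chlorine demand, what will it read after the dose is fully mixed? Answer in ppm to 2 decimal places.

22.17 ppm

Mass of solution: 10.8 L × 1000 mL/L × 1.08 g/mL = 11,660 g.
Available chlorine delivered: 11,660 g × 0.147 = 1715 g as Cl₂.
Concentration rise: 1715 g / 84,600 L = 20.27 mg/L = 20.27 ppm.
Final FC: 1.9 + 20.27 = 22.17 ppm.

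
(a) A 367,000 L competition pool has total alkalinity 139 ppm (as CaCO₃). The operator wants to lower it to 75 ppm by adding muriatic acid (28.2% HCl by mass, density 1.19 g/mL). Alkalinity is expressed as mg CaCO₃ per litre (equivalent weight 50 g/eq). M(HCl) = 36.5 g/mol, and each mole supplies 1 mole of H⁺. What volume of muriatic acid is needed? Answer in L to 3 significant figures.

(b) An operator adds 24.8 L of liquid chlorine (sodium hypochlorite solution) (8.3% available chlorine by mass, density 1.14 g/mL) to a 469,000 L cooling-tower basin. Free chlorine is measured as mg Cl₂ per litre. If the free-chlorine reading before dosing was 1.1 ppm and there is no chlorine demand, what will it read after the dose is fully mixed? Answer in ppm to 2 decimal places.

(a) 51.1 L; (b) 6.10 ppm

(a) Alkalinity to neutralize: (139 − 75) = 64 mg/L as CaCO₃ × 367,000 L = 23,490 g as CaCO₃.
(a) Equivalents of H⁺ required: 23,490 ÷ 50 g/eq = 469.8 eq = 469.8 mol HCl.
(a) Mass of HCl: 469.8 × 36.5 = 17,150 g.
(a) Mass of 28.2% solution: 17,150 / 0.282 = 60,800 g.
(a) Volume: 60,800 g ÷ 1.19 g/mL = 51,090 mL.

(b) Mass of solution: 24.8 L × 1000 mL/L × 1.14 g/mL = 28,270 g.
(b) Available chlorine delivered: 28,270 g × 0.083 = 2347 g as Cl₂.
(b) Concentration rise: 2347 g / 469,000 L = 5.003 mg/L = 5.00 ppm.
(b) Final FC: 1.1 + 5.00 = 6.10 ppm.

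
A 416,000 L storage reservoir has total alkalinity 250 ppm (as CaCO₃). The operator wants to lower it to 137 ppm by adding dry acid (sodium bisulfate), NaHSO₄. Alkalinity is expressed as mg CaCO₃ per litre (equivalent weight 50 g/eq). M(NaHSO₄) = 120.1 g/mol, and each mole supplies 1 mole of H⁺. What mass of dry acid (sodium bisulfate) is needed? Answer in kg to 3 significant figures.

Alkalinity to neutralize: (250 − 137) = 113 mg/L as CaCO₃ × 416,000 L = 47,010 g as CaCO₃.
Equivalents of H⁺ required: 47,010 ÷ 50 g/eq = 940.2 eq = 940.2 mol NaHSO₄.
Mass of NaHSO₄: 940.2 × 120.1 = 112,900 g.

113 kg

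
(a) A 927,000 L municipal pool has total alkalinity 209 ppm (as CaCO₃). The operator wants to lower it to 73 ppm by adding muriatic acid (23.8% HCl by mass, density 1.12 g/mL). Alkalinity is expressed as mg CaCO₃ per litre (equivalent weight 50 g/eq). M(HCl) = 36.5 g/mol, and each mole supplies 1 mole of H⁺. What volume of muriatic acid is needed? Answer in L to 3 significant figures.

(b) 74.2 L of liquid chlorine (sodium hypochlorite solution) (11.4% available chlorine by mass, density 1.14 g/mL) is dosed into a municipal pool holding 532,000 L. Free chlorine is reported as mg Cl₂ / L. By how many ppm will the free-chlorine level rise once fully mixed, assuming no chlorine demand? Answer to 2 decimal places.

(a) Alkalinity to neutralize: (209 − 73) = 136 mg/L as CaCO₃ × 927,000 L = 126,100 g as CaCO₃.
(a) Equivalents of H⁺ required: 126,100 ÷ 50 g/eq = 2521 eq = 2521 mol HCl.
(a) Mass of HCl: 2521 × 36.5 = 92,030 g.
(a) Mass of 23.8% solution: 92,030 / 0.238 = 386,700 g.
(a) Volume: 386,700 g ÷ 1.12 g/mL = 345,300 mL.

(b) Mass of solution: 74.2 L × 1000 mL/L × 1.14 g/mL = 84,590 g.
(b) Available chlorine delivered: 84,590 g × 0.114 = 9643 g as Cl₂.
(b) Concentration rise: 9643 g / 532,000 L = 18.13 mg/L = 18.13 ppm.

(a) 345 L; (b) 18.13 ppm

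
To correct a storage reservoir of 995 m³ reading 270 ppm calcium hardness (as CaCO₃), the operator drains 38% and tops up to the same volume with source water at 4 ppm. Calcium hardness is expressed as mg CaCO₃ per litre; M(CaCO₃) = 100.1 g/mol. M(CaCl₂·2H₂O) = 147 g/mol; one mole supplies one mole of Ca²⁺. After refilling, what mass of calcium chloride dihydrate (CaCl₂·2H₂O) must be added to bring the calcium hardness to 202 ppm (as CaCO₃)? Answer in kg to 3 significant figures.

48.3 kg

Volume: 995 m³ = 995,000 L.
After draining 38% and refilling: 270 × 0.62 + 4 × 0.38 = 168.92 ppm.
Deficit to target: 202 − 168.92 = 33.08 mg/L.
As CaCO₃: 33.08 mg/L × 995,000 L = 32,910 g; ÷ 100.1 = 328.8 mol Ca²⁺.
Mass: 328.8 × 147 = 48,340 g.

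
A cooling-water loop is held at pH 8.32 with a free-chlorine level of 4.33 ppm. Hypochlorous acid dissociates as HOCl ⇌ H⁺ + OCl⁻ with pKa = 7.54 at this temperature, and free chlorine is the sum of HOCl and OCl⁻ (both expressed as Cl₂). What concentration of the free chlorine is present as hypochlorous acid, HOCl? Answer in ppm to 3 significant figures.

[OCl⁻]/[HOCl] = 10^(pH − pKa) = 10^(8.32 − 7.54) = 10^0.78 = 6.026.
Fraction as HOCl = 1 / (1 + 6.026) = 0.1423.
HOCl = 0.1423 × 4.33 ppm = 0.6163 ppm.

0.616 ppm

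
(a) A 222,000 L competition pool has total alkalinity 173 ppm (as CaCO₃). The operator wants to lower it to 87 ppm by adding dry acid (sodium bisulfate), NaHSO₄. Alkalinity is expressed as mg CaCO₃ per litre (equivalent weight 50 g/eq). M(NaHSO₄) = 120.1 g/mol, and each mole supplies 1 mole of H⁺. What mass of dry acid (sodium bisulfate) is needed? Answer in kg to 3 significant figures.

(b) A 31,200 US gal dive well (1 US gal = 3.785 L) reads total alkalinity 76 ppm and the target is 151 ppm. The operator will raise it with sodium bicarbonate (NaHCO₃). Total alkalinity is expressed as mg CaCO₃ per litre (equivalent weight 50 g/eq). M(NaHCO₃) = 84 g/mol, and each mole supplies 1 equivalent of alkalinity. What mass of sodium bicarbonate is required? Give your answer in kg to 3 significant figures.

(a) 45.9 kg; (b) 14.9 kg

(a) Alkalinity to neutralize: (173 − 87) = 86 mg/L as CaCO₃ × 222,000 L = 19,090 g as CaCO₃.
(a) Equivalents of H⁺ required: 19,090 ÷ 50 g/eq = 381.8 eq = 381.8 mol NaHSO₄.
(a) Mass of NaHSO₄: 381.8 × 120.1 = 45,860 g.

(b) Volume: 31,200 US gal × 3.785 L/gal = 118,092 L.
(b) Alkalinity to add: (151 − 76) = 75 mg/L as CaCO₃ × 118,092 L = 8857 g as CaCO₃.
(b) Equivalents: 8857 g ÷ 50 g/eq = 177.1 eq.
(b) NaHCO₃ supplies 1 eq per mole → 177.1 mol.
(b) Mass: 177.1 mol × 84 g/mol = 14,880 g.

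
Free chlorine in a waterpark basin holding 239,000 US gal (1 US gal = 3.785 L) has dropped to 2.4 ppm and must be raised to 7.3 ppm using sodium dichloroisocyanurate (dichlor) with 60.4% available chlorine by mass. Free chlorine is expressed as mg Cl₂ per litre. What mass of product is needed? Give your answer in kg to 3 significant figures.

Volume: 239,000 US gal × 3.785 L/gal = 904,615 L.
Chlorine deficit: 7.3 − 2.4 = 4.9 ppm = 4.9 mg/L as Cl₂.
Cl₂ equivalent needed: 4.9 mg/L × 904,615 L = 4,433,000 mg = 4433 g.
Product at 60.4% available chlorine: 4433 / 0.604 = 7339 g.

7.34 kg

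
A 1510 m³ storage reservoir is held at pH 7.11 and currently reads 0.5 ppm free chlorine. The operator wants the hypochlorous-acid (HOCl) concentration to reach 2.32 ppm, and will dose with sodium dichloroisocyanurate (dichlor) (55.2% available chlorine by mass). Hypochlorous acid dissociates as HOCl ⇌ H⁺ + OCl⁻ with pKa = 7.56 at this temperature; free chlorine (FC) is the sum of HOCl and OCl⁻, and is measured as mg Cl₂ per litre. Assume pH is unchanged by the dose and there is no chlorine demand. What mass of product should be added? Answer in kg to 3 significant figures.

Volume: 1510 m³ = 1,510,000 L.
[OCl⁻]/[HOCl] = 10^(pH − pKa) = 10^(7.11 − 7.56) = 0.3548; fraction as HOCl = 1/(1 + 0.3548) = 0.7381.
Free chlorine required for 2.32 ppm HOCl: 2.32 / 0.7381 = 3.143 ppm.
FC to add: 3.143 − 0.5 = 2.643 mg/L as Cl₂.
Cl₂ equivalent: 2.643 mg/L × 1,510,000 L = 3991 g.
Product at 55.2% available Cl: 3991 / 0.552 = 7230 g.

7.23 kg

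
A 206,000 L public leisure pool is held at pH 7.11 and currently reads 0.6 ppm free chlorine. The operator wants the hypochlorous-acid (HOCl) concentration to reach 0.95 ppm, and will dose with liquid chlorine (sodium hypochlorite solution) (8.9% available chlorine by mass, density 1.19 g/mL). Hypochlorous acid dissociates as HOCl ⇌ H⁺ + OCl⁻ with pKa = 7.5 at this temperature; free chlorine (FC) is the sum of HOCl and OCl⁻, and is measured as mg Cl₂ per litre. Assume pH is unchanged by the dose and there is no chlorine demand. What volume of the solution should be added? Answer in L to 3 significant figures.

1.43 L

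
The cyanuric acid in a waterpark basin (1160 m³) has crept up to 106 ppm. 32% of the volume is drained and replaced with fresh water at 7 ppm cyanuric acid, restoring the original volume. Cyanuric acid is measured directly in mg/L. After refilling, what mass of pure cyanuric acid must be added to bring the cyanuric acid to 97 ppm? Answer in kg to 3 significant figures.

26.3 kg

Volume: 1160 m³ = 1,160,000 L.
After draining 32% and refilling: 106 × 0.68 + 7 × 0.32 = 74.32 ppm.
Deficit to target: 97 − 74.32 = 22.68 mg/L.
Mass: 22.68 mg/L × 1,160,000 L = 26,310 g cyanuric acid.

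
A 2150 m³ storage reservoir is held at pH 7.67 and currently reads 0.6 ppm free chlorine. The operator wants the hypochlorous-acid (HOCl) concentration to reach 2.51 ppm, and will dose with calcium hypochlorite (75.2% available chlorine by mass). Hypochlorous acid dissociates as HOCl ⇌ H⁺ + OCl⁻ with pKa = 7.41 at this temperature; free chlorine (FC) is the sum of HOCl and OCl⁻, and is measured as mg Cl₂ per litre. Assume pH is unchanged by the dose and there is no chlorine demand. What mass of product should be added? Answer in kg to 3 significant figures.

Volume: 2150 m³ = 2,150,000 L.
[OCl⁻]/[HOCl] = 10^(pH − pKa) = 10^(7.67 − 7.41) = 1.82; fraction as HOCl = 1/(1 + 1.82) = 0.3546.
Free chlorine required for 2.51 ppm HOCl: 2.51 / 0.3546 = 7.077 ppm.
FC to add: 7.077 − 0.6 = 6.477 mg/L as Cl₂.
Cl₂ equivalent: 6.477 mg/L × 2,150,000 L = 13,930 g.
Product at 75.2% available Cl: 13,930 / 0.752 = 18,520 g.

18.5 kg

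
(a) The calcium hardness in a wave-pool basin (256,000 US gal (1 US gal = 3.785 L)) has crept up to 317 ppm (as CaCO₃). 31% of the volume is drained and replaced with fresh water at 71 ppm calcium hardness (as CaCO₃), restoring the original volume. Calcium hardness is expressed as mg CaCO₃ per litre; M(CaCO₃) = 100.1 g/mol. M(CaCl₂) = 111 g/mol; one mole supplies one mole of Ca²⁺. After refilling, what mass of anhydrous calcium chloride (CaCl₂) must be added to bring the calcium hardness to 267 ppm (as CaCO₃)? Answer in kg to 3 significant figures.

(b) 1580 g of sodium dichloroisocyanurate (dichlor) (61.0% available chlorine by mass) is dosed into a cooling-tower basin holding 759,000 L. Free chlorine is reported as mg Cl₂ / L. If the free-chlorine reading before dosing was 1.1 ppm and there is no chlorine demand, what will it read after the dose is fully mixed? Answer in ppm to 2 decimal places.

(a) 28.2 kg; (b) 2.37 ppm

(a) Volume: 256,000 US gal × 3.785 L/gal = 968,960 L.
(a) After draining 31% and refilling: 317 × 0.69 + 71 × 0.31 = 240.74 ppm.
(a) Deficit to target: 267 − 240.74 = 26.26 mg/L.
(a) As CaCO₃: 26.26 mg/L × 968,960 L = 25,440 g; ÷ 100.1 = 254.2 mol Ca²⁺.
(a) Mass: 254.2 × 111 = 28,220 g.

(b) Available chlorine delivered: 1580 g × 0.61 = 963.8 g as Cl₂.
(b) Concentration rise: 963.8 g / 759,000 L = 1.27 mg/L = 1.27 ppm.
(b) Final FC: 1.1 + 1.27 = 2.37 ppm.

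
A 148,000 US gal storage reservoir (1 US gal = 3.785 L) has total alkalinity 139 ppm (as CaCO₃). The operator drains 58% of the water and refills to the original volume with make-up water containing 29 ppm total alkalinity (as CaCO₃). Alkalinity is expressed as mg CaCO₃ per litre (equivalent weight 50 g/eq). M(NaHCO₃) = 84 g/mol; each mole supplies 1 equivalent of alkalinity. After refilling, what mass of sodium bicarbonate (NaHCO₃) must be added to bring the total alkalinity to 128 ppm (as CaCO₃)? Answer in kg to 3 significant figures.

49.7 kg

Volume: 148,000 US gal × 3.785 L/gal = 560,180 L.
After draining 58% and refilling: 139 × 0.42 + 29 × 0.58 = 75.2 ppm.
Deficit to target: 128 − 75.2 = 52.8 mg/L.
As CaCO₃: 52.8 mg/L × 560,180 L = 29,580 g; ÷ 50 g/eq ÷ 1 = 591.6 mol NaHCO₃.
Mass: 591.6 × 84 = 49,690 g.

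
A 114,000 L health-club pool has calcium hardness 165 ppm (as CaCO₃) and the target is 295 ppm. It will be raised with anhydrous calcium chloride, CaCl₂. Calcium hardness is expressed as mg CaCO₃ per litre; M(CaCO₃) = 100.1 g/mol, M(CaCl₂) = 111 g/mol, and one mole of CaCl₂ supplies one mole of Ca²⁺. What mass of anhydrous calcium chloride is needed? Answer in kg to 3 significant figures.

16.4 kg

Hardness to add: (295 − 165) = 130 mg/L as CaCO₃ × 114,000 L = 14,820 g as CaCO₃.
Moles of Ca²⁺ (1 mol Ca²⁺ ≡ 1 mol CaCO₃): 14,820 / 100.1 g/mol = 148.1 mol.
Mass of CaCl₂: 148.1 × 111 = 16,430 g.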